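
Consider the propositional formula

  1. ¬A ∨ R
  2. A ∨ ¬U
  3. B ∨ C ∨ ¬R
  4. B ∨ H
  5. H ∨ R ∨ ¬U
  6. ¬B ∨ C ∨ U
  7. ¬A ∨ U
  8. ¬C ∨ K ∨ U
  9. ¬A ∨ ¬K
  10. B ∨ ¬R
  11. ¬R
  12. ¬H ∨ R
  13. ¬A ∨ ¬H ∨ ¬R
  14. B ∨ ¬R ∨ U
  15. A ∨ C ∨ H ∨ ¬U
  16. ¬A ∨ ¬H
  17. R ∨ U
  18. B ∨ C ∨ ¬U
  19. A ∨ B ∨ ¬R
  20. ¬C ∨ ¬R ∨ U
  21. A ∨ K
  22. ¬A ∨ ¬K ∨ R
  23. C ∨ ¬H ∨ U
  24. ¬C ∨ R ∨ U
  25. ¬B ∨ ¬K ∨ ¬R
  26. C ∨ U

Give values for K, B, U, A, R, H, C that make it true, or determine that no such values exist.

Case R = True:
  Clause (¬R) is falsified — contradiction.
Case R = False:
  (¬A ∨ R) forces A = False.
  (A ∨ ¬U) forces U = False.
  Clause (R ∨ U) is falsified — contradiction.
Both cases fail, so the formula is unsatisfiable.

UNSATISFIABLE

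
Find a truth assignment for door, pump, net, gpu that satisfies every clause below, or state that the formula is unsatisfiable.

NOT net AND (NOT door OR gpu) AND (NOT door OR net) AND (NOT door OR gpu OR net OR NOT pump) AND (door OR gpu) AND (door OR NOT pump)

Unit clause (NOT net) forces net = False.
In (NOT door OR net) only NOT door is left, so door = False.
In (door OR gpu) only gpu is left, so gpu = True.
In (door OR NOT pump) only NOT pump is left, so pump = False.
All clauses satisfied.

door=F, pump=F, net=F, gpu=T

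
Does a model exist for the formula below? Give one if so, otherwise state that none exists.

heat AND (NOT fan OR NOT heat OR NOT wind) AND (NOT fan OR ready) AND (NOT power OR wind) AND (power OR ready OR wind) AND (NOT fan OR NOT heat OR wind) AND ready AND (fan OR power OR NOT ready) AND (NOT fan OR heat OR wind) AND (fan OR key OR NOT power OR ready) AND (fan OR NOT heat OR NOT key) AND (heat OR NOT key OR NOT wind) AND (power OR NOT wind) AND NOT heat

Case heat = True:
  Clause (NOT heat) is falsified — contradiction.
Case heat = False:
  Clause (heat) is falsified — contradiction.
Both cases fail, so the formula is unsatisfiable.

Unsatisfiable — no assignment works.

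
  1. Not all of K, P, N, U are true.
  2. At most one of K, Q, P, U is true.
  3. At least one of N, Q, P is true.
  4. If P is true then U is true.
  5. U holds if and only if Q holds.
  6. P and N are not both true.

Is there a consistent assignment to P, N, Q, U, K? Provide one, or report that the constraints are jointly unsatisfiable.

P=F; N=T; Q=F; U=F; K=F

  (1) {K, P, N, U}: 1/4 true — not all ✓
  (2) {K, Q, P, U}: 0 true — at most one ✓
  (3) {N, Q, P}: 1 true — at least one ✓
  (4) P=F ⇒ U: vacuous ✓
  (5) U=F, Q=F — same ✓
  (6) P=F, N=T — not both ✓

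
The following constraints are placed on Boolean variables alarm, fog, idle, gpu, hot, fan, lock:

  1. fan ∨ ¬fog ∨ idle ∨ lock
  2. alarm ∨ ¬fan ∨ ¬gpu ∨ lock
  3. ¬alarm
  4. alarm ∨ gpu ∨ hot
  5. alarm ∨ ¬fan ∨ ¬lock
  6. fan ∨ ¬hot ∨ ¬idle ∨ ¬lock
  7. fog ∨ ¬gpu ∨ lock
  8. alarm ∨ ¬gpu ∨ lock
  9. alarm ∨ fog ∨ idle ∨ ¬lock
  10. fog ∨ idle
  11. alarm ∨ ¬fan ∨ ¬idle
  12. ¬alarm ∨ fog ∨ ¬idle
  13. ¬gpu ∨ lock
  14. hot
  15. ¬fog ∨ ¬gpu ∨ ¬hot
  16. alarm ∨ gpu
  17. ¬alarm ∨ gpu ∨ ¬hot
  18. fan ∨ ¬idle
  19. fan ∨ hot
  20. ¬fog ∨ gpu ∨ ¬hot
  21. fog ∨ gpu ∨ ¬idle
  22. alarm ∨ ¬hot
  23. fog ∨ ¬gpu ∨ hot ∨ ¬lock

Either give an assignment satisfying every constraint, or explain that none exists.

Unsatisfiable

Case alarm = True:
  Clause (¬alarm) is falsified — contradiction.
Case alarm = False:
  (hot) forces hot = True.
  Clause (alarm ∨ ¬hot) is falsified — contradiction.
Both cases fail, so the formula is unsatisfiable.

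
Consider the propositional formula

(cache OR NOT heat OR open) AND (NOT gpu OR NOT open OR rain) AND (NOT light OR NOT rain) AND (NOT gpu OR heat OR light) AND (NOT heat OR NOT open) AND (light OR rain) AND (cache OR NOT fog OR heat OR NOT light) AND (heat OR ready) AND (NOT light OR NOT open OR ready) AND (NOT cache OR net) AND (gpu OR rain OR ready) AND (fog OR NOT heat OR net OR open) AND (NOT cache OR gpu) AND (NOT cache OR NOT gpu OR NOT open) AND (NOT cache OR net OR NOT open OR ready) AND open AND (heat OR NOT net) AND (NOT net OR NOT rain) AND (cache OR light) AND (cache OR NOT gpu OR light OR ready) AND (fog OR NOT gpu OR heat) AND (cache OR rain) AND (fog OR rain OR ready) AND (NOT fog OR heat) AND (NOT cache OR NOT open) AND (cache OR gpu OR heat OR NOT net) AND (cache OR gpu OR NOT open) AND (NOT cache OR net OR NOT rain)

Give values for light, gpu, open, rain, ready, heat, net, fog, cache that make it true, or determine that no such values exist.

UNSATISFIABLE

Case gpu = True:
  (open) forces open = True.
  (NOT gpu OR NOT open OR rain) forces rain = True.
  (NOT light OR NOT rain) forces light = False.
  (NOT gpu OR heat OR light) forces heat = True.
  Clause (NOT heat OR NOT open) is falsified — contradiction.
Case gpu = False:
  (NOT cache OR gpu) forces cache = False.
  (open) forces open = True.
  Clause (cache OR gpu OR NOT open) is falsified — contradiction.
Both cases fail, so the formula is unsatisfiable.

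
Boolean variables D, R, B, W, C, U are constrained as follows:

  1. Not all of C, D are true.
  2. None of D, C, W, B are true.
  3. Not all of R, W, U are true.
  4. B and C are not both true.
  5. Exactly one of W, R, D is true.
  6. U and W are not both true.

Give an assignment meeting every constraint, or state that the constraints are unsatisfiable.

D = False, R = True, B = False, W = False, C = False, U = True

  (1) {C, D}: 0/2 true — not all ✓
  (2) {D, C, W, B}: 0 true — none ✓
  (3) {R, W, U}: 2/3 true — not all ✓
  (4) B=F, C=F — not both ✓
  (5) {W, R, D}: 1 true — exactly one ✓
  (6) U=T, W=F — not both ✓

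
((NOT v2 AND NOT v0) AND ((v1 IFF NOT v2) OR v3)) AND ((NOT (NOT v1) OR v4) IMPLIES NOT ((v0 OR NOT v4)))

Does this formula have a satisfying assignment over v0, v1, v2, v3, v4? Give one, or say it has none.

v0: False, v1: False, v2: False, v3: True, v4: False

  (NOT v2 AND NOT v0) AND ((v1 IFF NOT v2) OR v3) = True
    NOT v2 AND NOT v0 = True
      NOT v2 = True
      NOT v0 = True
    (v1 IFF NOT v2) OR v3 = True
      v1 IFF NOT v2 = False
        NOT v2 = True
  (NOT (NOT v1) OR v4) IMPLIES NOT ((v0 OR NOT v4)) = True
    NOT (NOT v1) OR v4 = False
      NOT (NOT v1) = False
        NOT v1 = True
    NOT ((v0 OR NOT v4)) = False
      v0 OR NOT v4 = True
        NOT v4 = True
Both conjuncts True, so the formula holds.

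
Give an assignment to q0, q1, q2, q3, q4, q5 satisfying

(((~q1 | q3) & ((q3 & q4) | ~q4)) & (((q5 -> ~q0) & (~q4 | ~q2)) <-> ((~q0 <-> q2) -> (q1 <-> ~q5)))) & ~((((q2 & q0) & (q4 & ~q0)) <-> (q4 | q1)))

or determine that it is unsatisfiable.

q0 = True; q1 = True; q2 = False; q3 = True; q4 = False; q5 = False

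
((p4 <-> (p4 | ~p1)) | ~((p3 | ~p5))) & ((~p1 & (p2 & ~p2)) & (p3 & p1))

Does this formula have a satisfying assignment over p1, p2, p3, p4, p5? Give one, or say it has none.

UNSATISFIABLE

Case p1 = True: the conjunct ~p1 is False.
Case p1 = False: the conjunct p1 is False.
Both cases fail — unsatisfiable.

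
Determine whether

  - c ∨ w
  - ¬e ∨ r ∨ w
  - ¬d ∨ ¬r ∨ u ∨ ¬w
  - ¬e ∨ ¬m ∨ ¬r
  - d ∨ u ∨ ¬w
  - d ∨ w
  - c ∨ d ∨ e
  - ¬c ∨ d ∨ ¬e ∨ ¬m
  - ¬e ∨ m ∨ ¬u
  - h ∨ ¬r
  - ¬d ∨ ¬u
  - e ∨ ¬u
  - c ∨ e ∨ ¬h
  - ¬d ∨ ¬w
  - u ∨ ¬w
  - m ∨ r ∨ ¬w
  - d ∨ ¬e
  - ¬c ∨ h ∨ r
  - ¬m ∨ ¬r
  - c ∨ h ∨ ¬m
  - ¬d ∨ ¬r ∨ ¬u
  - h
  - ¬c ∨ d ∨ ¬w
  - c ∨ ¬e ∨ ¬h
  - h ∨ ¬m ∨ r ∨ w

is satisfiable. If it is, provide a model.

Unit clause (h) forces h = True.
Set r = True.
  then (¬m ∨ ¬r) forces m = False.
Set w = False.
  then (c ∨ w) forces c = True.
  then (d ∨ w) forces d = True.
  then (¬d ∨ ¬u) forces u = False.
Set e = True.
All clauses satisfied.

r=T; w=F; c=T; u=F; d=T; e=T; m=F; h=T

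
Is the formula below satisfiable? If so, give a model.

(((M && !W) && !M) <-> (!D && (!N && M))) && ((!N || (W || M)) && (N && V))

M = True, D = False, V = True, W = True, N = True

  ((M && !W) && !M) <-> (!D && (!N && M)) = True
    (M && !W) && !M = False
      M && !W = False
        !W = False
      !M = False
    !D && (!N && M) = False
      !D = True
      !N && M = False
        !N = False
  (!N || (W || M)) && (N && V) = True
    !N || (W || M) = True
      !N = False
      W || M = True
    N && V = True
Both conjuncts True, so the formula holds.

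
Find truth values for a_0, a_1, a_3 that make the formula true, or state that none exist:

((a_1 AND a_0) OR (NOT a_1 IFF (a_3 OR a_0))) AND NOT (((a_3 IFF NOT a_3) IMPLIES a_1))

No satisfying assignment exists.

The conjunct NOT (((a_3 IFF NOT a_3) IMPLIES a_1)) is unsatisfiable on its own:
  a_1=F, a_3=F: evaluates to False.
  a_1=F, a_3=T: evaluates to False.
  a_1=T, a_3=F: evaluates to False.
  a_1=T, a_3=T: evaluates to False.
So the whole conjunction is unsatisfiable.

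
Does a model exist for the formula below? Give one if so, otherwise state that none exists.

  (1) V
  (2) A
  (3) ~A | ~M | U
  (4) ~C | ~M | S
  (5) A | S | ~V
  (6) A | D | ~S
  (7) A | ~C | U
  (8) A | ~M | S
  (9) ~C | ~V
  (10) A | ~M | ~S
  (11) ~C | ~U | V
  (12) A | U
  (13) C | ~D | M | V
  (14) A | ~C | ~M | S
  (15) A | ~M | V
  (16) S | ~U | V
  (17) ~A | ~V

The formula is unsatisfiable.

Case A = True:
  (V) forces V = True.
  Clause (~A | ~V) is falsified — contradiction.
Case A = False:
  Clause (A) is falsified — contradiction.
Both cases fail, so the formula is unsatisfiable.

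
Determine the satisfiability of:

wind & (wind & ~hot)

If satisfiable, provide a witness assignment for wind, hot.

wind = True, hot = False

  wind & ~hot = True
    ~hot = True
Both conjuncts True, so the formula holds.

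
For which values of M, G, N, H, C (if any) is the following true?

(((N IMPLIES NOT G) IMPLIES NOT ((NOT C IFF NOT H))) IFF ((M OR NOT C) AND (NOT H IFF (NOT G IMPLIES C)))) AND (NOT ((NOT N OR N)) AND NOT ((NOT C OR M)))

No satisfying assignment exists.

The conjunct NOT ((NOT N OR N)) is unsatisfiable on its own:
  N=F: evaluates to False.
  N=T: evaluates to False.
So the whole conjunction is unsatisfiable.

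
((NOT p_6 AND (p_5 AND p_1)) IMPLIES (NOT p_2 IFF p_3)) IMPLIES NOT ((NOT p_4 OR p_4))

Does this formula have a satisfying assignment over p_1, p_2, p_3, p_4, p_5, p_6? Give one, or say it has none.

p_1 = True, p_2 = True, p_3 = True, p_4 = True, p_5 = True, p_6 = False

  ((NOT p_6 AND (p_5 AND p_1)) IMPLIES (NOT p_2 IFF p_3)) IMPLIES NOT ((NOT p_4 OR p_4)) = True
    (NOT p_6 AND (p_5 AND p_1)) IMPLIES (NOT p_2 IFF p_3) = False
      NOT p_6 AND (p_5 AND p_1) = True
        NOT p_6 = True
        p_5 AND p_1 = True
      NOT p_2 IFF p_3 = False
        NOT p_2 = False
    NOT ((NOT p_4 OR p_4)) = False
      NOT p_4 OR p_4 = True
        NOT p_4 = False
The formula evaluates to True.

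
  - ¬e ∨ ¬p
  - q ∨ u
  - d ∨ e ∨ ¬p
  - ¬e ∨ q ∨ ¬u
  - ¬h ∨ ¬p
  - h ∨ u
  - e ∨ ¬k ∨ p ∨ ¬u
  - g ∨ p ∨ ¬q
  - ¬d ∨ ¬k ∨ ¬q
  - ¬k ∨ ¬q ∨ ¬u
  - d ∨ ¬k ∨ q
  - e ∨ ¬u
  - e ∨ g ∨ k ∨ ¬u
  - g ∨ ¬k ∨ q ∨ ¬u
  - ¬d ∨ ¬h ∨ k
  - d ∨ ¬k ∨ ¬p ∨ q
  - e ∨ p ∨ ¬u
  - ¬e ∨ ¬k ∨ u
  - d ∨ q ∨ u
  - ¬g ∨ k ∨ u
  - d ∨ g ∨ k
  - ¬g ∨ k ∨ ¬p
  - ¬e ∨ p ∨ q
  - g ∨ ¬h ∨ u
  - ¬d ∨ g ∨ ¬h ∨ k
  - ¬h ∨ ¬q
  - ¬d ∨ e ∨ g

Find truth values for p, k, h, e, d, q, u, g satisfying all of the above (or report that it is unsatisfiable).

Try p = True:
  (¬e ∨ ¬p) forces e = False.
  (d ∨ e ∨ ¬p) forces d = True.
  (¬h ∨ ¬p) forces h = False.
  (h ∨ u) forces u = True.
  clause (e ∨ ¬u) is falsified — backtrack.
So p = False.
Set k = False.
Set h = False.
  then (h ∨ u) forces u = True.
  then (e ∨ ¬u) forces e = True.
  then (¬e ∨ p ∨ q) forces q = True.
  then (g ∨ p ∨ ¬q) forces g = True.
Set d = False.
All clauses satisfied.

p = False, k = False, h = False, e = True, d = False, q = True, u = True, g = True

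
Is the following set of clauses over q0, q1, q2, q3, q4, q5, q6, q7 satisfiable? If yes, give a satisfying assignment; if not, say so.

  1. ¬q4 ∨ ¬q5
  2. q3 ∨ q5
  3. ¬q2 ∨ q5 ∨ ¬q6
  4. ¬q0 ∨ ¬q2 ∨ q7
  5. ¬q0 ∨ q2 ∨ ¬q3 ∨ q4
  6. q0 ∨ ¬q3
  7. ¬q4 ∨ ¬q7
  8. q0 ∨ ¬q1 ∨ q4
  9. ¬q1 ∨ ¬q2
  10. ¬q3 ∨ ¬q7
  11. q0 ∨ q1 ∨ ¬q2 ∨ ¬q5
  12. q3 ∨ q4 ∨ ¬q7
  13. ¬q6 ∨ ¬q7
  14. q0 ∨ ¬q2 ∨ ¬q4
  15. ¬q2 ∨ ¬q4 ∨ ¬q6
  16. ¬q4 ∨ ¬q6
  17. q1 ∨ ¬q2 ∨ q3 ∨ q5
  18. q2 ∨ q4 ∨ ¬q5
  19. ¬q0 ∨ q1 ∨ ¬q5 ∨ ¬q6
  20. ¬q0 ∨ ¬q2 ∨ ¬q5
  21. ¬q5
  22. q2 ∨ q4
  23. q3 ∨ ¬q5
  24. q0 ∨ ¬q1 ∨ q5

Unit clause (¬q5) forces q5 = False.
In (q3 ∨ q5) only q3 is left, so q3 = True.
In (q0 ∨ ¬q3) only q0 is left, so q0 = True.
In (¬q3 ∨ ¬q7) only ¬q7 is left, so q7 = False.
In (¬q0 ∨ ¬q2 ∨ q7) only ¬q2 is left, so q2 = False.
In (¬q0 ∨ q2 ∨ ¬q3 ∨ q4) only q4 is left, so q4 = True.
In (¬q4 ∨ ¬q6) only ¬q6 is left, so q6 = False.
Set q1 = True.
All clauses satisfied.

q0 = True, q1 = True, q2 = False, q3 = True, q4 = True, q5 = False, q6 = False, q7 = False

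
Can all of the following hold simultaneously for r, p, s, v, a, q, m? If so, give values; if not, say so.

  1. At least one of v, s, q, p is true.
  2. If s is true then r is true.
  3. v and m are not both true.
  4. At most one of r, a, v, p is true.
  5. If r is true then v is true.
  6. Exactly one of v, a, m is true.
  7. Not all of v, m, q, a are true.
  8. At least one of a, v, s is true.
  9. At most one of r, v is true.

r = False, p = False, s = False, v = True, a = False, q = False, m = False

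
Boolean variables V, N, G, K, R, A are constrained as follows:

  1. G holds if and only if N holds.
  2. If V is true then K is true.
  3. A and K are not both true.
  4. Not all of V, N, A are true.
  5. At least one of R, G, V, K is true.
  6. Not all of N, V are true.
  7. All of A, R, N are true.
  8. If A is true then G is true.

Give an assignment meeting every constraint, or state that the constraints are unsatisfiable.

V = False, N = True, G = True, K = False, R = True, A = True

  (1) G=T, N=T — same ✓
  (2) V=F ⇒ K: vacuous ✓
  (3) A=T, K=F — not both ✓
  (4) {V, N, A}: 2/3 true — not all ✓
  (5) {R, G, V, K}: 2 true — at least one ✓
  (6) {N, V}: 1/2 true — not all ✓
  (7) {A, R, N}: all 3 true ✓
  (8) A=T ⇒ G: T ✓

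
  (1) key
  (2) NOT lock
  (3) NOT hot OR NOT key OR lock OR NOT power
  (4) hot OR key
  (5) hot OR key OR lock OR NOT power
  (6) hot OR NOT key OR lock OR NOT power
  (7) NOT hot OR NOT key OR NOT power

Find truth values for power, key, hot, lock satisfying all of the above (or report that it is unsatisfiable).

Unit clause (key) forces key = True.
Unit clause (NOT lock) forces lock = False.
Try power = True:
  (NOT hot OR NOT key OR lock OR NOT power) forces hot = False.
  clause (hot OR NOT key OR lock OR NOT power) is falsified — backtrack.
So power = False.
Set hot = True.
Check each clause:
  (key): key holds.
  (NOT lock): NOT lock holds.
  (NOT hot OR NOT key OR lock OR NOT power): NOT power holds.
  (hot OR key): hot holds.
  (hot OR key OR lock OR NOT power): hot holds.
  (hot OR NOT key OR lock OR NOT power): hot holds.
  (NOT hot OR NOT key OR NOT power): NOT power holds.
All clauses satisfied.

power: False; key: True; hot: True; lock: False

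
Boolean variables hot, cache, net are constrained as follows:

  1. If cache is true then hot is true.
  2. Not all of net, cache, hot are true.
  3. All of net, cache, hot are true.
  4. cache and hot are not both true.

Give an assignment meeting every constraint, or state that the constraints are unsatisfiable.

Case cache = True:
  (1) with cache=T forces hot = True.
  Constraint (4) is violated (cache=T, hot=T) — contradiction.
Case cache = False:
  Constraint (3) is violated (cache=F) — contradiction.
Both cases fail — unsatisfiable.

The formula is unsatisfiable.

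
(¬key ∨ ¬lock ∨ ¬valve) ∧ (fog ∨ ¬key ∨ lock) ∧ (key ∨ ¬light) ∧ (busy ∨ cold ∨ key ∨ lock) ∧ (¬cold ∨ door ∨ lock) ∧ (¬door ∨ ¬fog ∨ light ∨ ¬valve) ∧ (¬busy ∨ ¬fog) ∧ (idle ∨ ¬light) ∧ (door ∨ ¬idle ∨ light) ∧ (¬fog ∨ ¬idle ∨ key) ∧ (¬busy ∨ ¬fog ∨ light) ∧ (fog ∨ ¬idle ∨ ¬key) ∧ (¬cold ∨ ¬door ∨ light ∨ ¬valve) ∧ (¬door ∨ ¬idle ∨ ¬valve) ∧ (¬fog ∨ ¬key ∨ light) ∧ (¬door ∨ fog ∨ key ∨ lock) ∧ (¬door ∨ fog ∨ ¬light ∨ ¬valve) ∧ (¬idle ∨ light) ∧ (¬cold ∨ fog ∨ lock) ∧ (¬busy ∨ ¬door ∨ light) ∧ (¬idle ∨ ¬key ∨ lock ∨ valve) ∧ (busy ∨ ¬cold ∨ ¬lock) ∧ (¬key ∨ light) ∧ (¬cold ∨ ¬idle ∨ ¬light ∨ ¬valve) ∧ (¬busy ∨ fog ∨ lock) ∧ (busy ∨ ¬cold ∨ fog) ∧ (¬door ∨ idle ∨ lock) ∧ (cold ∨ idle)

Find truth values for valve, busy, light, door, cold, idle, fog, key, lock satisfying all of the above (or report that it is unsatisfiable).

Set valve = False.
Set busy = True.
  then (¬busy ∨ ¬fog) forces fog = False.
  then (¬busy ∨ fog ∨ lock) forces lock = True.
Try light = True:
  (key ∨ ¬light) forces key = True.
  (idle ∨ ¬light) forces idle = True.
  clause (fog ∨ ¬idle ∨ ¬key) is falsified — backtrack.
So light = False.
  then (¬idle ∨ light) forces idle = False.
  then (¬busy ∨ ¬door ∨ light) forces door = False.
  then (¬key ∨ light) forces key = False.
  then (cold ∨ idle) forces cold = True.
All clauses satisfied.

valve = False; busy = True; light = False; door = False; cold = True; idle = False; fog = False; key = False; lock = True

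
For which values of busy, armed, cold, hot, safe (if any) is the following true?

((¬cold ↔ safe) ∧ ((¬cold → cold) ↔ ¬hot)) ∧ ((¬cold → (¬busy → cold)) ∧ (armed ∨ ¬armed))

busy = True, armed = False, cold = False, hot = True, safe = True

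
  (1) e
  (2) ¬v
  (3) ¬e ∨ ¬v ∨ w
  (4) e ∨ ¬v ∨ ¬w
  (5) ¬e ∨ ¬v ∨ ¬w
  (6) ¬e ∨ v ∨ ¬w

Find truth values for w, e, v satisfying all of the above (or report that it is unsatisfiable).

w = False, e = True, v = False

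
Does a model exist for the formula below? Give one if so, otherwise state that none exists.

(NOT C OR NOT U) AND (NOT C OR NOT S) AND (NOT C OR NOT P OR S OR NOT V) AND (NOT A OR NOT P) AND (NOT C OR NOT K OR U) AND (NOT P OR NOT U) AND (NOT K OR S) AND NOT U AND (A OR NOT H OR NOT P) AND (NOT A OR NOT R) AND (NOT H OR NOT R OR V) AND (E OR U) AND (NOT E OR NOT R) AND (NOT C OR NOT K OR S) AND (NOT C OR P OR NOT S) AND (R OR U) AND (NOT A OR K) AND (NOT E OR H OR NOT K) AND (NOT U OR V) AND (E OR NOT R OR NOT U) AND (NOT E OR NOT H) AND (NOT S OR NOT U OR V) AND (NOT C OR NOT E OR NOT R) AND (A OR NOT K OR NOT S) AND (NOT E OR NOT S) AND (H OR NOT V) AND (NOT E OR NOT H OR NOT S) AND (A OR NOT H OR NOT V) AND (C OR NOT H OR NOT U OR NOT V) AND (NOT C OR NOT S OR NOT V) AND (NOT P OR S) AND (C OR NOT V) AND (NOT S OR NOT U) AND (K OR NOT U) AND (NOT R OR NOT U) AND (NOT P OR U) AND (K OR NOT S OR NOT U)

Unsatisfiable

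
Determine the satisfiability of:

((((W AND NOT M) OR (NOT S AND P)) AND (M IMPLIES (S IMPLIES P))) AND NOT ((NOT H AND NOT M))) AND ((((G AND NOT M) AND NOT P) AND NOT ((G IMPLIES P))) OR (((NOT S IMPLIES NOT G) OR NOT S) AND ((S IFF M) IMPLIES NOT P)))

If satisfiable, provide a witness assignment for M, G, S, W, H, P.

M=T; G=F; S=F; W=T; H=T; P=T

  (((W AND NOT M) OR (NOT S AND P)) AND (M IMPLIES (S IMPLIES P))) AND NOT ((NOT H AND NOT M)) = True
    ((W AND NOT M) OR (NOT S AND P)) AND (M IMPLIES (S IMPLIES P)) = True
      (W AND NOT M) OR (NOT S AND P) = True
        W AND NOT M = False
          NOT M = False
        NOT S AND P = True
          NOT S = True
      M IMPLIES (S IMPLIES P) = True
        S IMPLIES P = True
    NOT ((NOT H AND NOT M)) = True
      NOT H AND NOT M = False
        NOT H = False
        NOT M = False
  (((G AND NOT M) AND NOT P) AND NOT ((G IMPLIES P))) OR (((NOT S IMPLIES NOT G) OR NOT S) AND ((S IFF M) IMPLIES NOT P)) = True
    ((G AND NOT M) AND NOT P) AND NOT ((G IMPLIES P)) = False
      (G AND NOT M) AND NOT P = False
        G AND NOT M = False
          NOT M = False
        NOT P = False
      NOT ((G IMPLIES P)) = False
        G IMPLIES P = True
    ((NOT S IMPLIES NOT G) OR NOT S) AND ((S IFF M) IMPLIES NOT P) = True
      (NOT S IMPLIES NOT G) OR NOT S = True
        NOT S IMPLIES NOT G = True
          NOT S = True
          NOT G = True
        NOT S = True
      (S IFF M) IMPLIES NOT P = True
        S IFF M = False
        NOT P = False
Both conjuncts True, so the formula holds.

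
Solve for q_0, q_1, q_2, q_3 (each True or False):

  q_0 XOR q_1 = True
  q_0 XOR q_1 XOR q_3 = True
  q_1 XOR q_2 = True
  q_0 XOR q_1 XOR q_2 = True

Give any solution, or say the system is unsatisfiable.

q_0=F, q_1=T, q_2=F, q_3=F

q_0 XOR q_1 = F XOR T = True ✓
q_0 XOR q_1 XOR q_3 = F XOR T XOR F = True ✓
q_1 XOR q_2 = T XOR F = True ✓
q_0 XOR q_1 XOR q_2 = F XOR T XOR F = True ✓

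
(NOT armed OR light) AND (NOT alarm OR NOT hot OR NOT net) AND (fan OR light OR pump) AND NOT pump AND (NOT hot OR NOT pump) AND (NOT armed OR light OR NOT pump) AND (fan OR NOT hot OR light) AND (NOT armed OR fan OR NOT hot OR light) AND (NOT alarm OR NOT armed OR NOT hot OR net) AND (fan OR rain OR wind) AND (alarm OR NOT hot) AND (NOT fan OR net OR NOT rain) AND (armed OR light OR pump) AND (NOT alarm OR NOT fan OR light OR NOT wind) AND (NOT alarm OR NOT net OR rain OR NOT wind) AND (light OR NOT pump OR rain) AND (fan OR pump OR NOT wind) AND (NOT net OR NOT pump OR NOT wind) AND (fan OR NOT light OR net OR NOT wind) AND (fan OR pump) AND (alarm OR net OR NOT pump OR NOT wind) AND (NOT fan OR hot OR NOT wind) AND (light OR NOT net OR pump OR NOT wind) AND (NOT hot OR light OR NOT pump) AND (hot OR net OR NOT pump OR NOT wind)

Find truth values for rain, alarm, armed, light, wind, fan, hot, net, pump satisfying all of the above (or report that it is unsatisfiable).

Unit clause (NOT pump) forces pump = False.
In (fan OR pump) only fan is left, so fan = True.
Set rain = False.
Set alarm = False.
  then (alarm OR NOT hot) forces hot = False.
  then (NOT fan OR hot OR NOT wind) forces wind = False.
Set armed = True.
  then (NOT armed OR light) forces light = True.
Set net = True.
All clauses satisfied.

rain: False, alarm: False, armed: True, light: True, wind: False, fan: True, hot: False, net: True, pump: False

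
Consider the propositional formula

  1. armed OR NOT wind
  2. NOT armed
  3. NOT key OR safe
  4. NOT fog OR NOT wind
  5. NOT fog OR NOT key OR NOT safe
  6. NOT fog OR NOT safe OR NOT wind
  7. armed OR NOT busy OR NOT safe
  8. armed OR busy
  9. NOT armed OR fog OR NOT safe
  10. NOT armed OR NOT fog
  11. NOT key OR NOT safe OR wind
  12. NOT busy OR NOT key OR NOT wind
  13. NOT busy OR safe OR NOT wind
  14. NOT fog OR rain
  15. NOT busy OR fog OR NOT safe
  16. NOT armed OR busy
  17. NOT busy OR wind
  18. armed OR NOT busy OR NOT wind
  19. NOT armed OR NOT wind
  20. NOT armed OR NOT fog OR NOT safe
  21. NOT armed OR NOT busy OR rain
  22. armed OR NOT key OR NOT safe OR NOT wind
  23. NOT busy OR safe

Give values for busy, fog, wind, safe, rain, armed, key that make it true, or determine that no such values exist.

Unsatisfiable — no assignment works.

Case armed = True:
  Clause (NOT armed) is falsified — contradiction.
Case armed = False:
  (armed OR NOT wind) forces wind = False.
  (armed OR busy) forces busy = True.
  Clause (NOT busy OR wind) is falsified — contradiction.
Both cases fail, so the formula is unsatisfiable.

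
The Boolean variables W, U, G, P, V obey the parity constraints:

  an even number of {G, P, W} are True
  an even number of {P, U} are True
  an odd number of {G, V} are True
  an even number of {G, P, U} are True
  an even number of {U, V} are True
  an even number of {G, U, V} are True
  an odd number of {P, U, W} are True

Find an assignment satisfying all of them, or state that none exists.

W = True, U = True, G = False, P = True, V = True

{G, P, W}: 2 true → even ✓
{P, U}: 2 true → even ✓
{G, V}: 1 true → odd ✓
{G, P, U}: 2 true → even ✓
{U, V}: 2 true → even ✓
{G, U, V}: 2 true → even ✓
{P, U, W}: 3 true → odd ✓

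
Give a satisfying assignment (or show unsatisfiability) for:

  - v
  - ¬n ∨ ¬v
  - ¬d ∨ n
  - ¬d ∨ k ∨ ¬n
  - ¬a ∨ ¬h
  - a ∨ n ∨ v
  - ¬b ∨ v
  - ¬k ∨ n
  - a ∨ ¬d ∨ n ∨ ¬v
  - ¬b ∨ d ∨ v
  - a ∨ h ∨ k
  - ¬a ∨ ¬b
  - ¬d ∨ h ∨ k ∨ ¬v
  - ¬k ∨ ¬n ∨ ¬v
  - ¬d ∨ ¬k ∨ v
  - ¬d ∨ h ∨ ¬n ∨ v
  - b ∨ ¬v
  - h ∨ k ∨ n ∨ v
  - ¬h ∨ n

The formula is unsatisfiable.

Case v = True:
  (¬n ∨ ¬v) forces n = False.
  (¬d ∨ n) forces d = False.
  (¬k ∨ n) forces k = False.
  (b ∨ ¬v) forces b = True.
  (¬a ∨ ¬b) forces a = False.
  (a ∨ h ∨ k) forces h = True.
  Clause (¬h ∨ n) is falsified — contradiction.
Case v = False:
  Clause (v) is falsified — contradiction.
Both cases fail, so the formula is unsatisfiable.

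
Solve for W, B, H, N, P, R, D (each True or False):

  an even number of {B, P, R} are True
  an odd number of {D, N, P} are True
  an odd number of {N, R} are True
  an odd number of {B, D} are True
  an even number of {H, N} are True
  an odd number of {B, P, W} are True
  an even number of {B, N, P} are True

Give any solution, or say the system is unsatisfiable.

Adding constraints 1, 2, 3, 4 mod 2: every variable appears an even number of times on the left, so the left side is 0.
But the right sides sum to 1 (mod 2). 0 ≠ 1 — the system is inconsistent.

UNSATISFIABLE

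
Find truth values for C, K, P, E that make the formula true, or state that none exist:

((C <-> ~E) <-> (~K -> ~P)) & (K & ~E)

C = True, K = True, P = True, E = False

  (C <-> ~E) <-> (~K -> ~P) = True
    C <-> ~E = True
      ~E = True
    ~K -> ~P = True
      ~K = False
      ~P = False
  K & ~E = True
    ~E = True
Both conjuncts True, so the formula holds.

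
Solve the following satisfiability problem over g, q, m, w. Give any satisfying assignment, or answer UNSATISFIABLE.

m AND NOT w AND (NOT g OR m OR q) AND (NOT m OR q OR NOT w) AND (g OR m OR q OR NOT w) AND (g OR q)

Unit clause (m) forces m = True.
Unit clause (NOT w) forces w = False.
Set g = True.
Set q = False.
All clauses satisfied.

g=T; q=F; m=T; w=F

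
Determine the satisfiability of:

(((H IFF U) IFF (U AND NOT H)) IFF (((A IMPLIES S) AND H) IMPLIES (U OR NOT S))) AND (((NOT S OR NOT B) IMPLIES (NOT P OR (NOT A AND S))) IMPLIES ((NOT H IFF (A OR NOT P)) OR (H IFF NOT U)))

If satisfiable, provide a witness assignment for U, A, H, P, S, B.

U=F, A=T, H=T, P=T, S=F, B=F

  ((H IFF U) IFF (U AND NOT H)) IFF (((A IMPLIES S) AND H) IMPLIES (U OR NOT S)) = True
    (H IFF U) IFF (U AND NOT H) = True
      H IFF U = False
      U AND NOT H = False
        NOT H = False
    ((A IMPLIES S) AND H) IMPLIES (U OR NOT S) = True
      (A IMPLIES S) AND H = False
        A IMPLIES S = False
      U OR NOT S = True
        NOT S = True
  ((NOT S OR NOT B) IMPLIES (NOT P OR (NOT A AND S))) IMPLIES ((NOT H IFF (A OR NOT P)) OR (H IFF NOT U)) = True
    (NOT S OR NOT B) IMPLIES (NOT P OR (NOT A AND S)) = False
      NOT S OR NOT B = True
        NOT S = True
        NOT B = True
      NOT P OR (NOT A AND S) = False
        NOT P = False
        NOT A AND S = False
          NOT A = False
    (NOT H IFF (A OR NOT P)) OR (H IFF NOT U) = True
      NOT H IFF (A OR NOT P) = False
        NOT H = False
        A OR NOT P = True
          NOT P = False
      H IFF NOT U = True
        NOT U = True
Both conjuncts True, so the formula holds.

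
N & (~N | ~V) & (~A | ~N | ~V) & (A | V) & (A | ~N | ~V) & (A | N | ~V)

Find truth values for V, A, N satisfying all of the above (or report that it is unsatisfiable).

V = False, A = True, N = True

Unit clause (N) forces N = True.
In (~N | ~V) only ~V is left, so V = False.
In (A | V) only A is left, so A = True.
All clauses satisfied.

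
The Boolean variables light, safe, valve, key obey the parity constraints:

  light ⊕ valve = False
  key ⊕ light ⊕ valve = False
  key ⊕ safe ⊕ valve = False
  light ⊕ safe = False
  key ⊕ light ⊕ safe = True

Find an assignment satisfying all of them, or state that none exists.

Unsatisfiable

Adding constraints 1, 3, 5 mod 2: every variable appears an even number of times on the left, so the left side is 0.
But the right sides sum to 1 (mod 2). 0 ≠ 1 — the system is inconsistent.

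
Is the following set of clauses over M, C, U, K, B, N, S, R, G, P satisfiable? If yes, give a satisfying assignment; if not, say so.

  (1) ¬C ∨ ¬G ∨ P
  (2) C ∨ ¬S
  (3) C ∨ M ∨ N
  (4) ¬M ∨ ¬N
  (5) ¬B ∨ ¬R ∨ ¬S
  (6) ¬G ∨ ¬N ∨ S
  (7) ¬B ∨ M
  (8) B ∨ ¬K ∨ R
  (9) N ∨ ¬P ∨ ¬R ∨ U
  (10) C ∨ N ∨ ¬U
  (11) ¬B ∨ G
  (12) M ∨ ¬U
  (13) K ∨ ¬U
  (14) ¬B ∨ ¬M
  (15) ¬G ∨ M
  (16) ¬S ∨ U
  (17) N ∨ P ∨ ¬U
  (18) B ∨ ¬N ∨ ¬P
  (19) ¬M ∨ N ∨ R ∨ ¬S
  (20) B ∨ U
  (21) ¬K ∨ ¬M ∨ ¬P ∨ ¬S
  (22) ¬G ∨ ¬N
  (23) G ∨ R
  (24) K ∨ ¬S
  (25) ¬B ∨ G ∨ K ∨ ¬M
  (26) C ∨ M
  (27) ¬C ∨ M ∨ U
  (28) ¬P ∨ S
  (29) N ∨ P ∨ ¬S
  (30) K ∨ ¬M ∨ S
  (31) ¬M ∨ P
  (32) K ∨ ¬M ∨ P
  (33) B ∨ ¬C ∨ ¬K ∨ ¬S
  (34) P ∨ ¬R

Unsatisfiable

Case B = True:
  (¬B ∨ M) forces M = True.
  Clause (¬B ∨ ¬M) is falsified — contradiction.
Case B = False:
  (B ∨ U) forces U = True.
  (M ∨ ¬U) forces M = True.
  (¬M ∨ ¬N) forces N = False.
  (C ∨ N ∨ ¬U) forces C = True.
  (K ∨ ¬U) forces K = True.
  (B ∨ ¬K ∨ R) forces R = True.
  (N ∨ P ∨ ¬U) forces P = True.
  (¬K ∨ ¬M ∨ ¬P ∨ ¬S) forces S = False.
  Clause (¬P ∨ S) is falsified — contradiction.
Both cases fail, so the formula is unsatisfiable.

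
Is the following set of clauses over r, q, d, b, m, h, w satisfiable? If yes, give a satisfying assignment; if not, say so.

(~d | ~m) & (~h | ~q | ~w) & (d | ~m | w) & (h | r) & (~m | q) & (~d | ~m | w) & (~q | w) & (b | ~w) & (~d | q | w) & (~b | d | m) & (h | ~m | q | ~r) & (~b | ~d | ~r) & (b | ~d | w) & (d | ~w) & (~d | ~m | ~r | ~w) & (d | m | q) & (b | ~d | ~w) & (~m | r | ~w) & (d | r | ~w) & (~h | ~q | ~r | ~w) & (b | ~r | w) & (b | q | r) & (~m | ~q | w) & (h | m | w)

r = False; q = False; d = True; b = True; m = False; h = True; w = True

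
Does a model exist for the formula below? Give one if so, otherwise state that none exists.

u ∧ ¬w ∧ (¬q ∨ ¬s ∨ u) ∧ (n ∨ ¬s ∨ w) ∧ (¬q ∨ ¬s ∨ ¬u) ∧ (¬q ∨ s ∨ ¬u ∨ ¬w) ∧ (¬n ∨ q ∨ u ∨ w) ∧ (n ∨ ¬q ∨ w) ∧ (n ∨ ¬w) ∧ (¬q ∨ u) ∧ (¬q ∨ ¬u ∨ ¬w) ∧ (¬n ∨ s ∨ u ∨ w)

Unit clause (u) forces u = True.
Unit clause (¬w) forces w = False.
Set s = False.
Set q = True.
  then (n ∨ ¬q ∨ w) forces n = True.
All clauses satisfied.

w=F; u=T; s=F; q=T; n=T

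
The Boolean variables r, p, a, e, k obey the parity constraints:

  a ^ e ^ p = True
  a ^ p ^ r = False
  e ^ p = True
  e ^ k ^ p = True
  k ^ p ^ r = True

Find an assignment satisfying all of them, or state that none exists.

Adding constraints 1, 2, 4, 5 mod 2: every variable appears an even number of times on the left, so the left side is 0.
But the right sides sum to 1 (mod 2). 0 ≠ 1 — the system is inconsistent.

UNSATISFIABLE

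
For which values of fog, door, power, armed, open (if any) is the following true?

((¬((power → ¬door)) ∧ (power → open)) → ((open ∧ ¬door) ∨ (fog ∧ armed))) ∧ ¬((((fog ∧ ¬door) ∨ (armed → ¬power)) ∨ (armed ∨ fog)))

The conjunct ¬((((fog ∧ ¬door) ∨ (armed → ¬power)) ∨ (armed ∨ fog))) is unsatisfiable on its own:
  armed = True: this becomes ¬((((fog ∧ ¬door) ∨ ¬power) ∨ True)) = False.
  armed = False: this becomes ¬((True ∨ fog)) = False.
So the whole conjunction is unsatisfiable.

No satisfying assignment exists.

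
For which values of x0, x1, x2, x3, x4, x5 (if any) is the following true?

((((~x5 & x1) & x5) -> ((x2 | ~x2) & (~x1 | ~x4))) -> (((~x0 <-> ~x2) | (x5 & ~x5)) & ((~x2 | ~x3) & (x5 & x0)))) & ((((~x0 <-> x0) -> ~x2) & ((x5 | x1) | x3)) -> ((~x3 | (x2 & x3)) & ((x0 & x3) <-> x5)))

Case x5 = True: the formula simplifies to ((~x0 <-> ~x2) & ((~x2 | ~x3) & x0)) & (((~x0 <-> x0) -> ~x2) -> ((~x3 | (x2 & x3)) & (x0 & x3))).
  x0 = True: simplifies to (x2 & (~x2 | ~x3)) & ((~x3 | (x2 & x3)) & x3).
    x3 = True: simplifies to (x2 & ~x2) & x2.
      x2 = True: the conjunct ~x2 is False.
      x2 = False: the conjunct x2 is False.
    x3 = False: the conjunct x3 is False.
  x0 = False: the conjunct x0 is False.
Case x5 = False: the conjunct (((~x5 & x1) & x5) -> ((x2 | ~x2) & (~x1 | ~x4))) -> (((~x0 <-> ~x2) | (x5 & ~x5)) & ((~x2 | ~x3) & (x5 & x0))) becomes (False -> ((x2 | ~x2) & (~x1 | ~x4))) -> ((~x0 <-> ~x2) & False) = False.
Both cases fail — unsatisfiable.

No satisfying assignment exists.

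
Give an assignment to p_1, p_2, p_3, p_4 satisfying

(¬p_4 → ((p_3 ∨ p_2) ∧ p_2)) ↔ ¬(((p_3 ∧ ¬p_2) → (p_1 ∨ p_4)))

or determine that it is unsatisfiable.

p_1 = True, p_2 = False, p_3 = True, p_4 = False

  (¬p_4 → ((p_3 ∨ p_2) ∧ p_2)) ↔ ¬(((p_3 ∧ ¬p_2) → (p_1 ∨ p_4))) = True
    ¬p_4 → ((p_3 ∨ p_2) ∧ p_2) = False
      ¬p_4 = True
      (p_3 ∨ p_2) ∧ p_2 = False
        p_3 ∨ p_2 = True
    ¬(((p_3 ∧ ¬p_2) → (p_1 ∨ p_4))) = False
      (p_3 ∧ ¬p_2) → (p_1 ∨ p_4) = True
        p_3 ∧ ¬p_2 = True
          ¬p_2 = True
        p_1 ∨ p_4 = True
The formula evaluates to True.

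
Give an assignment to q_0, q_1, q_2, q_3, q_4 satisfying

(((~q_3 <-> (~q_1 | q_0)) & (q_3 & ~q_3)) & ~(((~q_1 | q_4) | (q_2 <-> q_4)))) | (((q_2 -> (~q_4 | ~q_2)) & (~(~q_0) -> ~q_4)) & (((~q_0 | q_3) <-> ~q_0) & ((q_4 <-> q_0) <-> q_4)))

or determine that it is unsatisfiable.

q_0: True, q_1: True, q_2: False, q_3: False, q_4: False

  (((~q_3 <-> (~q_1 | q_0)) & (q_3 & ~q_3)) & ~(((~q_1 | q_4) | (q_2 <-> q_4)))) | (((q_2 -> (~q_4 | ~q_2)) & (~(~q_0) -> ~q_4)) & (((~q_0 | q_3) <-> ~q_0) & ((q_4 <-> q_0) <-> q_4))) = True
    ((~q_3 <-> (~q_1 | q_0)) & (q_3 & ~q_3)) & ~(((~q_1 | q_4) | (q_2 <-> q_4))) = False
      (~q_3 <-> (~q_1 | q_0)) & (q_3 & ~q_3) = False
        ~q_3 <-> (~q_1 | q_0) = True
          ~q_3 = True
          ~q_1 | q_0 = True
            ~q_1 = False
        q_3 & ~q_3 = False
          ~q_3 = True
      ~(((~q_1 | q_4) | (q_2 <-> q_4))) = False
        (~q_1 | q_4) | (q_2 <-> q_4) = True
          ~q_1 | q_4 = False
            ~q_1 = False
          q_2 <-> q_4 = True
    ((q_2 -> (~q_4 | ~q_2)) & (~(~q_0) -> ~q_4)) & (((~q_0 | q_3) <-> ~q_0) & ((q_4 <-> q_0) <-> q_4)) = True
      (q_2 -> (~q_4 | ~q_2)) & (~(~q_0) -> ~q_4) = True
        q_2 -> (~q_4 | ~q_2) = True
          ~q_4 | ~q_2 = True
            ~q_4 = True
            ~q_2 = True
        ~(~q_0) -> ~q_4 = True
          ~(~q_0) = True
            ~q_0 = False
          ~q_4 = True
      ((~q_0 | q_3) <-> ~q_0) & ((q_4 <-> q_0) <-> q_4) = True
        (~q_0 | q_3) <-> ~q_0 = True
          ~q_0 | q_3 = False
            ~q_0 = False
          ~q_0 = False
        (q_4 <-> q_0) <-> q_4 = True
          q_4 <-> q_0 = False
The formula evaluates to True.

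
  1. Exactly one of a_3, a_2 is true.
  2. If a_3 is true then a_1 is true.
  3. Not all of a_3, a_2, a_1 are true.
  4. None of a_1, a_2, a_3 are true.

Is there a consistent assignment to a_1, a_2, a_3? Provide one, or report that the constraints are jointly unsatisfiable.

Case a_2 = True:
  Constraint (4) is violated (a_2=T) — contradiction.
Case a_2 = False:
  (1) with a_2=F forces a_3 = True.
  Constraint (4) is violated (a_3=T) — contradiction.
Both cases fail — unsatisfiable.

Unsatisfiable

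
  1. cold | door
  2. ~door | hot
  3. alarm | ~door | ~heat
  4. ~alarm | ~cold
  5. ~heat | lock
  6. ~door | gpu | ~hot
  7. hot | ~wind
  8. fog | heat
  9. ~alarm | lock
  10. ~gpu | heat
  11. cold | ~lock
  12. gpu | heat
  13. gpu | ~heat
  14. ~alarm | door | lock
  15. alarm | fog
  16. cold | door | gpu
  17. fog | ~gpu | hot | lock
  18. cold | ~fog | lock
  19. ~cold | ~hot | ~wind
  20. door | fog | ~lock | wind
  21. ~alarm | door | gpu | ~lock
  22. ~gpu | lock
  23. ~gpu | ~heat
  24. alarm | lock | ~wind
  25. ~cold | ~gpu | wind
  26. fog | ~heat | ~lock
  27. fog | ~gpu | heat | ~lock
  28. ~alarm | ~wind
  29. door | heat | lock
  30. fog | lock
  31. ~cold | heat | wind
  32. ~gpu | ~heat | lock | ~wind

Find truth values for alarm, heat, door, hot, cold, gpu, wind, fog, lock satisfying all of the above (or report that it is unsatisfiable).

UNSATISFIABLE

Case gpu = True:
  (~gpu | heat) forces heat = True.
  Clause (~gpu | ~heat) is falsified — contradiction.
Case gpu = False:
  (gpu | heat) forces heat = True.
  Clause (gpu | ~heat) is falsified — contradiction.
Both cases fail, so the formula is unsatisfiable.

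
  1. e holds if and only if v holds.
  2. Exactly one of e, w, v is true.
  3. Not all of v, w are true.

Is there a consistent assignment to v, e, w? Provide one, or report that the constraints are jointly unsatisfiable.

v = False, e = False, w = True

  (1) e=F, v=F — same ✓
  (2) {e, w, v}: 1 true — exactly one ✓
  (3) {v, w}: 1/2 true — not all ✓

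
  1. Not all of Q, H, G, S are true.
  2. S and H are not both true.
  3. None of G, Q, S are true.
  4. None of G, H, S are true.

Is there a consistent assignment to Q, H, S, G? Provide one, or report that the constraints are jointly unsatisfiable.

Q=F, H=F, S=F, G=F

  (1) {Q, H, G, S}: 0/4 true — not all ✓
  (2) S=F, H=F — not both ✓
  (3) {G, Q, S}: 0 true — none ✓
  (4) {G, H, S}: 0 true — none ✓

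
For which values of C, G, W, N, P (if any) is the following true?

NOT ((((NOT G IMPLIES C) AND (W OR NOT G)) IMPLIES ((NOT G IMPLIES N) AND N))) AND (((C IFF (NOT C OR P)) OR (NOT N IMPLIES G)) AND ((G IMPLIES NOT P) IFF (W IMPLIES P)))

C = True, G = False, W = False, N = False, P = True

  NOT ((((NOT G IMPLIES C) AND (W OR NOT G)) IMPLIES ((NOT G IMPLIES N) AND N))) = True
    ((NOT G IMPLIES C) AND (W OR NOT G)) IMPLIES ((NOT G IMPLIES N) AND N) = False
      (NOT G IMPLIES C) AND (W OR NOT G) = True
        NOT G IMPLIES C = True
          NOT G = True
        W OR NOT G = True
          NOT G = True
      (NOT G IMPLIES N) AND N = False
        NOT G IMPLIES N = False
          NOT G = True
  ((C IFF (NOT C OR P)) OR (NOT N IMPLIES G)) AND ((G IMPLIES NOT P) IFF (W IMPLIES P)) = True
    (C IFF (NOT C OR P)) OR (NOT N IMPLIES G) = True
      C IFF (NOT C OR P) = True
        NOT C OR P = True
          NOT C = False
      NOT N IMPLIES G = False
        NOT N = True
    (G IMPLIES NOT P) IFF (W IMPLIES P) = True
      G IMPLIES NOT P = True
        NOT P = False
      W IMPLIES P = True
Both conjuncts True, so the formula holds.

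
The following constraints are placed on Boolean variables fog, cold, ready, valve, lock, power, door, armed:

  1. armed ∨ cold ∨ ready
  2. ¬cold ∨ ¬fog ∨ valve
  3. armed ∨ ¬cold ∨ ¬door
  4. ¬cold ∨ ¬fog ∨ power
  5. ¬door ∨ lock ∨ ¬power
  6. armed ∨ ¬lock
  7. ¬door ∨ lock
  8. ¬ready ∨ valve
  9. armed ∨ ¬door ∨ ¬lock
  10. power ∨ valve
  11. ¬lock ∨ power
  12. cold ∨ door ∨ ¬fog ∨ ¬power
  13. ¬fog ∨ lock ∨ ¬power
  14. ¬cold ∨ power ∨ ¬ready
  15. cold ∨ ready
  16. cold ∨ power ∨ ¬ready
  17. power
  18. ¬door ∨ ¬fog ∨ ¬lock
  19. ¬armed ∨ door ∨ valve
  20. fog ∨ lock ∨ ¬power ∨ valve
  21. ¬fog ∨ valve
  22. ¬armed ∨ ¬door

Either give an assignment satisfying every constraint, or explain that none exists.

Unit clause (power) forces power = True.
Set fog = False.
Set cold = False.
  then (cold ∨ ready) forces ready = True.
  then (¬ready ∨ valve) forces valve = True.
Set lock = False.
  then (¬door ∨ lock ∨ ¬power) forces door = False.
Set armed = True.
All clauses satisfied.

fog=F, cold=F, ready=T, valve=T, lock=F, power=T, door=F, armed=T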